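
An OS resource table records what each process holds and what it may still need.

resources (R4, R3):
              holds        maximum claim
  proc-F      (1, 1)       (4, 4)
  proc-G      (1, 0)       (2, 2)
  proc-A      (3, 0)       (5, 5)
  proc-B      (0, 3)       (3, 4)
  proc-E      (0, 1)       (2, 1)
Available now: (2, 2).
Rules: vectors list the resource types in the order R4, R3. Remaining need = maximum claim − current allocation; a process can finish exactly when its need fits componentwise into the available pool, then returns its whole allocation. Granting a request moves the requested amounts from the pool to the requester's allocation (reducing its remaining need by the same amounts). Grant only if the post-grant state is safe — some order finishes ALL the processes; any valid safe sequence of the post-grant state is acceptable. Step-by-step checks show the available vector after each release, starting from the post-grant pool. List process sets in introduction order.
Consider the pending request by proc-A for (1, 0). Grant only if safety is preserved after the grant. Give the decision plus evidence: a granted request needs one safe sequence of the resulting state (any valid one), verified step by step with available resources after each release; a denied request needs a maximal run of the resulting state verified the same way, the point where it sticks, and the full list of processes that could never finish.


DENY. Granting would leave the state unsafe.
Key observation: after proc-G, proc-E the pool peaks at (2, 3), and each blocked process is short somewhere: proc-F on R4; proc-A on R3; proc-B on R4.
Pretend the grant happened; the run proc-G, proc-E goes as far as possible. Check, step by step:
  pool = (1, 2)
  proc-G needs (1, 2) <= (1, 2) -> finishes; pool += (1, 0) = (2, 2)
  proc-E needs (2, 0) <= (2, 2) -> finishes; pool += (0, 1) = (2, 3)
  proc-F cannot run: need (3, 3) vs free (2, 3) (insufficient R4)
  proc-A cannot run: need (1, 5) vs free (2, 3) (insufficient R3)
  proc-B cannot run: need (3, 1) vs free (2, 3) (insufficient R4)
Had the request been granted, proc-F, proc-A and proc-B could never finish.


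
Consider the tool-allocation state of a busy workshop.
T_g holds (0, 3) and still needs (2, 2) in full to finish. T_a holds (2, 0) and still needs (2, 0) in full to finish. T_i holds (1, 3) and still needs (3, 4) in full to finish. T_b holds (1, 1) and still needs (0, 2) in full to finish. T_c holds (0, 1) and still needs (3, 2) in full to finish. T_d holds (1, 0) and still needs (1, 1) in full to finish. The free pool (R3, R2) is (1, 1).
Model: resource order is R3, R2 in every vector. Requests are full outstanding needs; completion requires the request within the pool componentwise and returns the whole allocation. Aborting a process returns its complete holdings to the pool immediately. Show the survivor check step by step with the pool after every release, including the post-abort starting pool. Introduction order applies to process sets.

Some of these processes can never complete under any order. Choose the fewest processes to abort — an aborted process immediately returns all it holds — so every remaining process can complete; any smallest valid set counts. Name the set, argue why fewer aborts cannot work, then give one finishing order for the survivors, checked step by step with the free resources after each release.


Abort T_c.
Key observation: the returned (0, 1) from T_c is what brings T_b — unrunnable before, under any order — into play at step 1.
Minimality: the empty abort set fails — the state is deadlocked as it stands.
The survivors complete as T_b, T_a, T_g, T_i, T_d. Step-by-step check (starting from the post-abort pool):
  pool = (1, 2)
  T_b needs (0, 2) <= (1, 2) -> finishes; pool += (1, 1) = (2, 3)
  T_a needs (2, 0) <= (2, 3) -> finishes; pool += (2, 0) = (4, 3)
  T_g needs (2, 2) <= (4, 3) -> finishes; pool += (0, 3) = (4, 6)
  T_i needs (3, 4) <= (4, 6) -> finishes; pool += (1, 3) = (5, 9)
  T_d needs (1, 1) <= (5, 9) -> finishes; pool += (1, 0) = (6, 9)


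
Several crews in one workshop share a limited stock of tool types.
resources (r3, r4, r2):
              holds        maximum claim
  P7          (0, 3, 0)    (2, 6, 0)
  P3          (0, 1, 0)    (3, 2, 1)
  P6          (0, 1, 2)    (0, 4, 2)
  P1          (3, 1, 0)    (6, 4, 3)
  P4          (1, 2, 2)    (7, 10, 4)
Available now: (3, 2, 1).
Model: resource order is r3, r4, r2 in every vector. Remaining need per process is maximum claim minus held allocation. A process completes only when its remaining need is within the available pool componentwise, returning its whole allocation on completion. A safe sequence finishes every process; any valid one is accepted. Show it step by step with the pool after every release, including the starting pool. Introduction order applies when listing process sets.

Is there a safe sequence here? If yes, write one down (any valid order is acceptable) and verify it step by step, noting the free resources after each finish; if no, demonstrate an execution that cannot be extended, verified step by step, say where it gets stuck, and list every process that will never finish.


SAFE. One safe sequence: P3, P7, P6, P1, P4.
Key observation: the order's first zero-slack moment is P3 ((3, 1, 1) needed, (3, 2, 1) free — a requested resource with nothing to spare).
Step-by-step check:
  pool = (3, 2, 1)
  run P3 (needs (3, 1, 1), free (3, 2, 1)); after release of (0, 1, 0) the pool is (3, 3, 1)
  run P7 (needs (2, 3, 0), free (3, 3, 1)); after release of (0, 3, 0) the pool is (3, 6, 1)
  run P6 (needs (0, 3, 0), free (3, 6, 1)); after release of (0, 1, 2) the pool is (3, 7, 3)
  run P1 (needs (3, 3, 3), free (3, 7, 3)); after release of (3, 1, 0) the pool is (6, 8, 3)
  run P4 (needs (6, 8, 2), free (6, 8, 3)); after release of (1, 2, 2) the pool is (7, 10, 5)


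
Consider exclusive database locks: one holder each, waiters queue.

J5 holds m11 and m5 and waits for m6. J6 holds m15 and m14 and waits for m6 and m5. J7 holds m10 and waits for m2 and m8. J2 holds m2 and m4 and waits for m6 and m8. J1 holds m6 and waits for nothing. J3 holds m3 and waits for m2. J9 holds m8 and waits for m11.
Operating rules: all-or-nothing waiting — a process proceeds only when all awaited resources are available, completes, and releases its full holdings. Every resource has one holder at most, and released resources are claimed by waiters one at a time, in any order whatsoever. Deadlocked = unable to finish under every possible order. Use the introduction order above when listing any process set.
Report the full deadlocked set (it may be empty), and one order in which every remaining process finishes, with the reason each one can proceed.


No process is deadlocked.
Key observation: no waiting chain loops back on itself — every chain ends at a process that waits on nothing, so everyone eventually runs.
One completion order for the rest: J1, J5, J9, J2, J3, J7, J6.
Check, step by step:
  J1 waits on nothing -> runs at once and releases m6
  run J5 (all its waits — m6 — are resolved); releases m11 and m5
  run J9 (all its waits — m11 — are resolved); releases m8
  run J2 (all its waits — m6 and m8 — are resolved); releases m2 and m4
  run J3 (all its waits — m2 — are resolved); releases m3
  run J7 (all its waits — m2 and m8 — are resolved); releases m10
  run J6 (all its waits — m6 and m5 — are resolved); releases m15 and m14


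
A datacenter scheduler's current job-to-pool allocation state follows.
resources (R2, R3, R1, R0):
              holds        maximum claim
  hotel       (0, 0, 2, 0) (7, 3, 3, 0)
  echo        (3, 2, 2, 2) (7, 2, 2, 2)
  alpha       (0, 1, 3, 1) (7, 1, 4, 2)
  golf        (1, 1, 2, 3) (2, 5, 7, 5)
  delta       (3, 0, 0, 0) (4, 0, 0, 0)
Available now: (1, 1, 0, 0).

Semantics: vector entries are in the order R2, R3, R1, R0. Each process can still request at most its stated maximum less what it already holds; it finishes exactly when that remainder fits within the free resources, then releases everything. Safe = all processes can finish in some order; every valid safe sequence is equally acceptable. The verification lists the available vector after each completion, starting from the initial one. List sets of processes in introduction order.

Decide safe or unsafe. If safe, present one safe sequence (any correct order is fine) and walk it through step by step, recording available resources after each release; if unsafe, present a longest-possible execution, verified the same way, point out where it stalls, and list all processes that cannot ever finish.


The state is SAFE; one workable sequence: delta, echo, alpha, golf, hotel.
Key observation: delta is the earliest step where a requested resource binds exactly: need (1, 0, 0, 0), pool (1, 1, 0, 0) at its turn.
Check, step by step:
  pool = (1, 1, 0, 0)
  delta needs (1, 0, 0, 0) <= (1, 1, 0, 0) -> finishes; pool += (3, 0, 0, 0) = (4, 1, 0, 0)
  echo needs (4, 0, 0, 0) <= (4, 1, 0, 0) -> finishes; pool += (3, 2, 2, 2) = (7, 3, 2, 2)
  alpha needs (7, 0, 1, 1) <= (7, 3, 2, 2) -> finishes; pool += (0, 1, 3, 1) = (7, 4, 5, 3)
  golf needs (1, 4, 5, 2) <= (7, 4, 5, 3) -> finishes; pool += (1, 1, 2, 3) = (8, 5, 7, 6)
  hotel needs (7, 3, 1, 0) <= (8, 5, 7, 6) -> finishes; pool += (0, 0, 2, 0) = (8, 5, 9, 6)


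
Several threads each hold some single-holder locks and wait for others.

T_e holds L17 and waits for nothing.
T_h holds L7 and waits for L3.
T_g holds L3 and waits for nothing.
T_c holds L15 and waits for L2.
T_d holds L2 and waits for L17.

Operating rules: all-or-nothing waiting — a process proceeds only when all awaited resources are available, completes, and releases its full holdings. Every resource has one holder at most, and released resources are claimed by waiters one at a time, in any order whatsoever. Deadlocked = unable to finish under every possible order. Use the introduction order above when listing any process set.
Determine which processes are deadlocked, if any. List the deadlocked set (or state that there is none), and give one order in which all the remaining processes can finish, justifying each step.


The deadlocked set is empty.
Key observation: the wait graph is acyclic; completion cascades from the unblocked processes through everyone else.
The rest can finish in the order T_e, T_d, T_c, T_g, T_h.
Walking it through:
  run T_e (it waits on nothing); releases L17
  T_d waits on L17 — all released -> runs and releases L2
  T_c waits on L2 — all released -> runs and releases L15
  run T_g (it waits on nothing); releases L3
  T_h waits on L3 — all released -> runs and releases L7


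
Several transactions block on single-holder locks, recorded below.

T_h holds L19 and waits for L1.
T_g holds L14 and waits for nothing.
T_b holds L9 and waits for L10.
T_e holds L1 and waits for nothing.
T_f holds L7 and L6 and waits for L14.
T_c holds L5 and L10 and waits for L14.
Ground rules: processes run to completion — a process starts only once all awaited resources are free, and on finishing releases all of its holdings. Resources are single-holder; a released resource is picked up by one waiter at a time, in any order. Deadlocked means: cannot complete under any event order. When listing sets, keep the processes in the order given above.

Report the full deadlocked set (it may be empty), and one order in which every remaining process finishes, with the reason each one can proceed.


The deadlocked set is empty.
Key observation: all waits point, directly or indirectly, at processes that can finish, so nothing is permanently blocked.
The rest can finish in the order T_g, T_e, T_c, T_b, T_h, T_f.
Check, step by step:
  run T_g (it waits on nothing); releases L14
  run T_e (it waits on nothing); releases L1
  T_c: everything it awaited (L14) is free; runs, freeing L5 and L10
  T_b: everything it awaited (L10) is free; runs, freeing L9
  T_h: everything it awaited (L1) is free; runs, freeing L19
  T_f: everything it awaited (L14) is free; runs, freeing L7 and L6


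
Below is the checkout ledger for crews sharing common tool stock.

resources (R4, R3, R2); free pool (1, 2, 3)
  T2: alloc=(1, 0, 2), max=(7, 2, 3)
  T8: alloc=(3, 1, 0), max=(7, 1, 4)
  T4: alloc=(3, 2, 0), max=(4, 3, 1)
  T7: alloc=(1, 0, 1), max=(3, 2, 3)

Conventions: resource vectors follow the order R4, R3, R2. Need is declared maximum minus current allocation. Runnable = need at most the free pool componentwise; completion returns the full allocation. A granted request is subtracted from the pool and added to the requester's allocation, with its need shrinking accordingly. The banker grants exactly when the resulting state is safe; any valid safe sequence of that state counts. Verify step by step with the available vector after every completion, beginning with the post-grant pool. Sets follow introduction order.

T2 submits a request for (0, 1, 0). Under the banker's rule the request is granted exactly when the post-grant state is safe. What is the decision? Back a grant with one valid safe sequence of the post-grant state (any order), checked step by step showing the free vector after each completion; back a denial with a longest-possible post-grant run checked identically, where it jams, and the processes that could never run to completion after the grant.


GRANT. The post-grant state is safe; one safe sequence: T4, T7, T8, T2.
Key observation: even at the reduced pool (1, 1, 3), T4 fits immediately, so safety survives the grant.
Step-by-step check of the post-grant state:
  pool = (1, 1, 3)
  T4 needs (1, 1, 1) <= (1, 1, 3) -> finishes; pool += (3, 2, 0) = (4, 3, 3)
  T7 needs (2, 2, 2) <= (4, 3, 3) -> finishes; pool += (1, 0, 1) = (5, 3, 4)
  T8 needs (4, 0, 4) <= (5, 3, 4) -> finishes; pool += (3, 1, 0) = (8, 4, 4)
  T2 needs (6, 1, 1) <= (8, 4, 4) -> finishes; pool += (1, 1, 2) = (9, 5, 6)


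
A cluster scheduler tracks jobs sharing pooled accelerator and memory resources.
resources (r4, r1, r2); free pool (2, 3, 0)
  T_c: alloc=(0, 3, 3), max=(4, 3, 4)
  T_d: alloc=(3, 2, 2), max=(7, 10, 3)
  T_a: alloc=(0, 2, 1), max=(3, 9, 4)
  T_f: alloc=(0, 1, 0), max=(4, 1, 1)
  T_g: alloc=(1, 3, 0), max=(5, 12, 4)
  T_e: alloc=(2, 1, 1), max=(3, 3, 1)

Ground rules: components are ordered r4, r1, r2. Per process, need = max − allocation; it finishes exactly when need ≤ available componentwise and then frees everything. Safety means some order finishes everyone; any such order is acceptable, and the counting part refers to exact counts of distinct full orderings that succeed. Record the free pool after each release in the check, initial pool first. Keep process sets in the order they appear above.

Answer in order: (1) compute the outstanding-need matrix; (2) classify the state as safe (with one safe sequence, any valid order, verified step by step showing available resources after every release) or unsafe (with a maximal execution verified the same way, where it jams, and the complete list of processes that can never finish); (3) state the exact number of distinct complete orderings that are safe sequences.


(1) Need matrix, components ordered r4, r1, r2:
  T_c: (4, 0, 1)
  T_d: (4, 8, 1)
  T_a: (3, 7, 3)
  T_f: (4, 0, 1)
  T_g: (4, 9, 4)
  T_e: (1, 2, 0)
(2) SAFE, for example via the order T_e, T_c, T_a, T_d, T_f, T_g.
Key observation: the order's first zero-slack moment is T_c ((4, 0, 1) needed, (4, 4, 1) free — a requested resource with nothing to spare).
Check, step by step:
  pool = (2, 3, 0)
  T_e: need (1, 2, 0) fits (2, 3, 0); releases (2, 1, 1), pool now (4, 4, 1)
  T_c: need (4, 0, 1) fits (4, 4, 1); releases (0, 3, 3), pool now (4, 7, 4)
  T_a: need (3, 7, 3) fits (4, 7, 4); releases (0, 2, 1), pool now (4, 9, 5)
  T_d: need (4, 8, 1) fits (4, 9, 5); releases (3, 2, 2), pool now (7, 11, 7)
  T_f: need (4, 0, 1) fits (7, 11, 7); releases (0, 1, 0), pool now (7, 12, 7)
  T_g: need (4, 9, 4) fits (7, 12, 7); releases (1, 3, 0), pool now (8, 15, 7)
(3) Precisely 14 of the possible complete orderings are safe sequences.


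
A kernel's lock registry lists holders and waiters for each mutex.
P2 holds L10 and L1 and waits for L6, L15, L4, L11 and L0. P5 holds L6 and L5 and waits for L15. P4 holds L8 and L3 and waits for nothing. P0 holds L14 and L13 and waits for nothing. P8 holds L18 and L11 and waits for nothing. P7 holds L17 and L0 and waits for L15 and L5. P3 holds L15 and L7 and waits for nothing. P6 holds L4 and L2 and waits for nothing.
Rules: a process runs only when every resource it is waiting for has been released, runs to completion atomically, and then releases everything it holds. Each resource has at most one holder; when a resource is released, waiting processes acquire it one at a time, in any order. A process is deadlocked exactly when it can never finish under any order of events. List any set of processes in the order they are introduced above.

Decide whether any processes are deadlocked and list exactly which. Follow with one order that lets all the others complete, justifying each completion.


Nothing here is deadlocked.
Key observation: the wait graph is acyclic; completion cascades from the unblocked processes through everyone else.
The rest can finish in the order P6, P8, P4, P0, P3, P5, P7, P2.
Check, step by step:
  run P6 (it waits on nothing); releases L4 and L2
  run P8 (it waits on nothing); releases L18 and L11
  run P4 (it waits on nothing); releases L8 and L3
  run P0 (it waits on nothing); releases L14 and L13
  run P3 (it waits on nothing); releases L15 and L7
  run P5 (all its waits — L15 — are resolved); releases L6 and L5
  run P7 (all its waits — L15 and L5 — are resolved); releases L17 and L0
  run P2 (all its waits — L6, L15, L4, L11 and L0 — are resolved); releases L10 and L1


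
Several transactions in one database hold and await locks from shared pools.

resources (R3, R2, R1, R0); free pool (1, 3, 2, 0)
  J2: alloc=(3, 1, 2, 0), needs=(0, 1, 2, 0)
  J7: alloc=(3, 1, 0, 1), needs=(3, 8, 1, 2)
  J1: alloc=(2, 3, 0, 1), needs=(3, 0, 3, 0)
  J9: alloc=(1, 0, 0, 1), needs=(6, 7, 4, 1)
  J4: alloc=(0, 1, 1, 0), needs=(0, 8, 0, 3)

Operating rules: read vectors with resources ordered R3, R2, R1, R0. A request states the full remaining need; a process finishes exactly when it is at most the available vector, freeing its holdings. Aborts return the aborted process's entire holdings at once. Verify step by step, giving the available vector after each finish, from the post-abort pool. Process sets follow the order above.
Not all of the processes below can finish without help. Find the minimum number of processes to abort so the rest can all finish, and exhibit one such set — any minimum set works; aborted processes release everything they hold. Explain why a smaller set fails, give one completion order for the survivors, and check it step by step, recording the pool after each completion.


Minimum abort set: J4.
Key observation: J7 could never have finished before the abort; with (0, 1, 1, 0) returned by J4, it fits at step 4.
No smaller set exists: with zero aborts the deadlock remains.
Survivors finish in the order: J2, J1, J9, J7. Verifying each step (pool after the aborts first):
  pool = (1, 4, 3, 0)
  J2: need (0, 1, 2, 0) fits (1, 4, 3, 0); releases (3, 1, 2, 0), pool now (4, 5, 5, 0)
  J1: need (3, 0, 3, 0) fits (4, 5, 5, 0); releases (2, 3, 0, 1), pool now (6, 8, 5, 1)
  J9: need (6, 7, 4, 1) fits (6, 8, 5, 1); releases (1, 0, 0, 1), pool now (7, 8, 5, 2)
  J7: need (3, 8, 1, 2) fits (7, 8, 5, 2); releases (3, 1, 0, 1), pool now (10, 9, 5, 3)


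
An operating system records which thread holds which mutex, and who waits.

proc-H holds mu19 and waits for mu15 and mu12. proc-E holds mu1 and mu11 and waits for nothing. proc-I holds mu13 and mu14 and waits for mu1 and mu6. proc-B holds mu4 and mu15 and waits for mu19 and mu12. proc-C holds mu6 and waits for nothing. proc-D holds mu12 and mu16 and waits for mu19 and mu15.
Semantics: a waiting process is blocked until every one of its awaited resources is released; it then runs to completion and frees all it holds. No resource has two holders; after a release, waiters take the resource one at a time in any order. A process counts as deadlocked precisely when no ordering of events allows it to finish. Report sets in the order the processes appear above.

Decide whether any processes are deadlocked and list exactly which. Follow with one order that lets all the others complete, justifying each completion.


The deadlocked set is proc-H, proc-B and proc-D.
Key observation: the waits loop around proc-H -> proc-B -> proc-H with no way out; proc-D is caught in further circular waits.
The rest can finish in the order proc-E, proc-C, proc-I.
Step-by-step check:
  proc-E: no waits; runs immediately, freeing mu1 and mu11
  proc-C: no waits; runs immediately, freeing mu6
  proc-I: everything it awaited (mu1 and mu6) is free; runs, freeing mu13 and mu14


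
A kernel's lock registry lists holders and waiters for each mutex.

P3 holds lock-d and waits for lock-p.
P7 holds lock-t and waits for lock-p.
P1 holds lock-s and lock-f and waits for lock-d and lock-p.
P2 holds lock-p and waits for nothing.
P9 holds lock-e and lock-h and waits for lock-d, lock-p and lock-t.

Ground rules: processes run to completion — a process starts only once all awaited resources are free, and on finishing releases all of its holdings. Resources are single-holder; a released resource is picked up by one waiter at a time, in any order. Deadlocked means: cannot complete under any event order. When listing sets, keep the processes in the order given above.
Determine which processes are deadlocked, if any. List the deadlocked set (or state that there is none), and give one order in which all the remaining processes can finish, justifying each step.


Nothing here is deadlocked.
Key observation: the wait relation is loop-free; peeling off processes with no waits unwinds the whole state.
A valid finishing order for the others: P2, P3, P7, P9, P1.
Verifying each step:
  run P2 (it waits on nothing); releases lock-p
  run P3 (all its waits — lock-p — are resolved); releases lock-d
  run P7 (all its waits — lock-p — are resolved); releases lock-t
  run P9 (all its waits — lock-d, lock-p and lock-t — are resolved); releases lock-e and lock-h
  run P1 (all its waits — lock-d and lock-p — are resolved); releases lock-s and lock-f


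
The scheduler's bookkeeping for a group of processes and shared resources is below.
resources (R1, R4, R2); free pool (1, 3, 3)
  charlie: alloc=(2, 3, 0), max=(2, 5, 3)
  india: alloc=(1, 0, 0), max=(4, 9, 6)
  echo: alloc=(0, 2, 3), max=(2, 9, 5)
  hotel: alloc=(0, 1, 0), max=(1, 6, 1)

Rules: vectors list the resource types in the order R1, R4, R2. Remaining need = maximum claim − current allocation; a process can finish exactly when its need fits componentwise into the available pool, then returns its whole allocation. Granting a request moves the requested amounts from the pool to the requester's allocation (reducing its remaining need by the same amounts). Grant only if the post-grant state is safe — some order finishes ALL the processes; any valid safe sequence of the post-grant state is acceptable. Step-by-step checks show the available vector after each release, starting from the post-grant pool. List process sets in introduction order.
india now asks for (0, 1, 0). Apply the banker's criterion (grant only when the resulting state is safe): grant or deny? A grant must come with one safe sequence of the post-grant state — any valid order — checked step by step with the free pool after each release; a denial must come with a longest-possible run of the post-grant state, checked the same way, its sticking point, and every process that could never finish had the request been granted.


DENY — the pretend-granted state is unsafe.
Key observation: after charlie, hotel complete, (3, 6, 3) is the best the pool ever gets, yet each leftover process wants more R4.
After a pretend grant, a maximal execution: charlie, hotel — then nothing else fits. Step-by-step check:
  pool = (1, 2, 3)
  charlie needs (0, 2, 3) <= (1, 2, 3) -> finishes; pool += (2, 3, 0) = (3, 5, 3)
  hotel needs (1, 5, 1) <= (3, 5, 3) -> finishes; pool += (0, 1, 0) = (3, 6, 3)
  india cannot run: need (3, 8, 6) vs free (3, 6, 3) (insufficient R4 and R2)
  echo cannot run: need (2, 7, 2) vs free (3, 6, 3) (insufficient R4)
Processes that could never finish after the grant: india and echo.


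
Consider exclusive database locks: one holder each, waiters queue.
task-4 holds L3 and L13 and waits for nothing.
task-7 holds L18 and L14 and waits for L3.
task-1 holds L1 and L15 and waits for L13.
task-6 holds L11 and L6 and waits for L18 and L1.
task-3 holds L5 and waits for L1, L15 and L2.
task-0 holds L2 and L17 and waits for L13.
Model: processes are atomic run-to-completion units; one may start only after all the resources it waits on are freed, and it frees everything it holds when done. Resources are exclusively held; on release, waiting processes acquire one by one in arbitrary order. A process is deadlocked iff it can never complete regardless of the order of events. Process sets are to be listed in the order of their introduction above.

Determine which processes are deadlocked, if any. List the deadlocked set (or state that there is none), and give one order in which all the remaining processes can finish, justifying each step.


Nothing here is deadlocked.
Key observation: the wait relation is loop-free; peeling off processes with no waits unwinds the whole state.
The rest can finish in the order task-4, task-7, task-0, task-1, task-3, task-6.
Step-by-step check:
  run task-4 (it waits on nothing); releases L3 and L13
  task-7: everything it awaited (L3) is free; runs, freeing L18 and L14
  task-0: everything it awaited (L13) is free; runs, freeing L2 and L17
  task-1: everything it awaited (L13) is free; runs, freeing L1 and L15
  task-3: everything it awaited (L1, L15 and L2) is free; runs, freeing L5
  task-6: everything it awaited (L18 and L1) is free; runs, freeing L11 and L6


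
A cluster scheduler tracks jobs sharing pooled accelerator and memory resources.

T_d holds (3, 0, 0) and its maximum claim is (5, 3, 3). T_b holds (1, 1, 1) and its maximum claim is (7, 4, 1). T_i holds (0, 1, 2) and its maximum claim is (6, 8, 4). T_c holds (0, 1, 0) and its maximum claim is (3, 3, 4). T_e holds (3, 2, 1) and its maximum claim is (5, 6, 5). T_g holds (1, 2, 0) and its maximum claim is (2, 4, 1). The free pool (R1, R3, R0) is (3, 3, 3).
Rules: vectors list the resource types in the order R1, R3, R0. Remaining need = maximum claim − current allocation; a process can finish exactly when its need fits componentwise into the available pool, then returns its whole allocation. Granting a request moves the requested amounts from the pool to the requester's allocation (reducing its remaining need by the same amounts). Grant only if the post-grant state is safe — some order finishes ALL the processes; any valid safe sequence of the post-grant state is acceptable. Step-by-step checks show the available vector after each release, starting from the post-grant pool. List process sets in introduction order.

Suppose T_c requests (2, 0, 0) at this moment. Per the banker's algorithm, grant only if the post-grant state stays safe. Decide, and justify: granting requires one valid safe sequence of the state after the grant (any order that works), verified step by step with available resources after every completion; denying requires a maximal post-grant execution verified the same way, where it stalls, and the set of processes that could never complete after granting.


DENY. Granting would leave the state unsafe.
Key observation: after T_g, T_d the pool peaks at (5, 5, 3), and each blocked process is short somewhere: T_b on R1; T_i on R1, R3; T_c on R0; T_e on R0.
Pretend the grant happened; the run T_g, T_d goes as far as possible. Check, step by step:
  pool = (1, 3, 3)
  T_g: need (1, 2, 1) fits (1, 3, 3); releases (1, 2, 0), pool now (2, 5, 3)
  T_d: need (2, 3, 3) fits (2, 5, 3); releases (3, 0, 0), pool now (5, 5, 3)
  T_b cannot run: need (6, 3, 0) vs free (5, 5, 3) (insufficient R1)
  T_i cannot run: need (6, 7, 2) vs free (5, 5, 3) (insufficient R1 and R3)
  T_c cannot run: need (1, 2, 4) vs free (5, 5, 3) (insufficient R0)
  T_e cannot run: need (2, 4, 4) vs free (5, 5, 3) (insufficient R0)
Processes that could never finish after the grant: T_b, T_i, T_c and T_e.


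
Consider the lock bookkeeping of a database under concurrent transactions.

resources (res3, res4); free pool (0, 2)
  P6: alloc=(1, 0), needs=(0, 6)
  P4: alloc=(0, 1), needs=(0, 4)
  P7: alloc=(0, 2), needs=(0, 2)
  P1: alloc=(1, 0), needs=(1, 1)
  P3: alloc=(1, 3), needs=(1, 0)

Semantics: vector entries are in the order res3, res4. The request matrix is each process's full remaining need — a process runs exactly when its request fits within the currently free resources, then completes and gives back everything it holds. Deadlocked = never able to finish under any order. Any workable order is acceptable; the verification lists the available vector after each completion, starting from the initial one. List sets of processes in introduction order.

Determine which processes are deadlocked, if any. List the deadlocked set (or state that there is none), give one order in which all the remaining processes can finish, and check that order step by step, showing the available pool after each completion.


Deadlocked: P6, P1 and P3.
Key observation: after P7, P4 the pool peaks at (0, 5), and each blocked process is short somewhere: P6 on res4; P1 on res3; P3 on res3.
A valid finishing order for the others: P7, P4. Verifying each step:
  pool = (0, 2)
  P7: need (0, 2) fits (0, 2); releases (0, 2), pool now (0, 4)
  P4: need (0, 4) fits (0, 4); releases (0, 1), pool now (0, 5)
None of the blocked processes ever fits:
  P6 cannot run: need (0, 6) vs free (0, 5) (insufficient res4)
  P1 cannot run: need (1, 1) vs free (0, 5) (insufficient res3)
  P3 cannot run: need (1, 0) vs free (0, 5) (insufficient res3)


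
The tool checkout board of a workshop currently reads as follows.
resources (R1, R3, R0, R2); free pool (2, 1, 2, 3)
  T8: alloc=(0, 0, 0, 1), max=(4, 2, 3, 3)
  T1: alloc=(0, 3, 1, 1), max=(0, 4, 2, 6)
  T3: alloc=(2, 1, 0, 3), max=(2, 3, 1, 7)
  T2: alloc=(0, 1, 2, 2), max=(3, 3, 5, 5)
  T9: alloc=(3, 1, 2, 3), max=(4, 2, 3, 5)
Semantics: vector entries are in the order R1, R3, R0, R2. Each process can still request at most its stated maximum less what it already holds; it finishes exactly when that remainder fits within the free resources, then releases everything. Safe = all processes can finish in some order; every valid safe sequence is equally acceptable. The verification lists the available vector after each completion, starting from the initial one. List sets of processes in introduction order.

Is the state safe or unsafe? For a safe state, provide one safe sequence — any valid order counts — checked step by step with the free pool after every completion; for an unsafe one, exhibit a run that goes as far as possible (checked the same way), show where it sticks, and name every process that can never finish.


SAFE. One safe sequence: T9, T8, T1, T3, T2.
Key observation: reading the order forward, T9 is the first process whose need (1, 1, 1, 2) meets the free pool (2, 1, 2, 3) exactly on a resource it requests.
Walking it through:
  pool = (2, 1, 2, 3)
  run T9 (needs (1, 1, 1, 2), free (2, 1, 2, 3)); after release of (3, 1, 2, 3) the pool is (5, 2, 4, 6)
  run T8 (needs (4, 2, 3, 2), free (5, 2, 4, 6)); after release of (0, 0, 0, 1) the pool is (5, 2, 4, 7)
  run T1 (needs (0, 1, 1, 5), free (5, 2, 4, 7)); after release of (0, 3, 1, 1) the pool is (5, 5, 5, 8)
  run T3 (needs (0, 2, 1, 4), free (5, 5, 5, 8)); after release of (2, 1, 0, 3) the pool is (7, 6, 5, 11)
  run T2 (needs (3, 2, 3, 3), free (7, 6, 5, 11)); after release of (0, 1, 2, 2) the pool is (7, 7, 7, 13)


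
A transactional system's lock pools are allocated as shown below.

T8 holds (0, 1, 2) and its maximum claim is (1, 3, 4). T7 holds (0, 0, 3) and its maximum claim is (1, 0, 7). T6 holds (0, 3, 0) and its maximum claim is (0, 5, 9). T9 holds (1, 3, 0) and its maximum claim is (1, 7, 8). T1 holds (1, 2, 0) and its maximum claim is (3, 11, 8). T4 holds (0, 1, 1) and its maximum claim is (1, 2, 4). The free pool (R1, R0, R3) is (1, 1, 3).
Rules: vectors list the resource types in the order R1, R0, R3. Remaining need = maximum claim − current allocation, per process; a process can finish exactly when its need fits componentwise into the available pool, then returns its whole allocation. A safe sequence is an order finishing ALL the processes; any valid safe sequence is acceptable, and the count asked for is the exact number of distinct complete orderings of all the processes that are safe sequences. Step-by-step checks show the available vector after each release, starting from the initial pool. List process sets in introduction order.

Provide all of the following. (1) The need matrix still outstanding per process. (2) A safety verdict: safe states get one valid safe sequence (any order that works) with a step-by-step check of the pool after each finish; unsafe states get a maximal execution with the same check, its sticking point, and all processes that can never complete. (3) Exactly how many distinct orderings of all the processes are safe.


(1) Need matrix, components ordered R1, R0, R3:
  T8: (1, 2, 2)
  T7: (1, 0, 4)
  T6: (0, 2, 9)
  T9: (0, 4, 8)
  T1: (2, 9, 8)
  T4: (1, 1, 3)
(2) SAFE. One safe sequence: T4, T8, T7, T6, T9, T1.
Key observation: the order's first zero-slack moment is T4 ((1, 1, 3) needed, (1, 1, 3) free — a requested resource with nothing to spare).
Walking it through:
  pool = (1, 1, 3)
  run T4 (needs (1, 1, 3), free (1, 1, 3)); after release of (0, 1, 1) the pool is (1, 2, 4)
  run T8 (needs (1, 2, 2), free (1, 2, 4)); after release of (0, 1, 2) the pool is (1, 3, 6)
  run T7 (needs (1, 0, 4), free (1, 3, 6)); after release of (0, 0, 3) the pool is (1, 3, 9)
  run T6 (needs (0, 2, 9), free (1, 3, 9)); after release of (0, 3, 0) the pool is (1, 6, 9)
  run T9 (needs (0, 4, 8), free (1, 6, 9)); after release of (1, 3, 0) the pool is (2, 9, 9)
  run T1 (needs (2, 9, 8), free (2, 9, 9)); after release of (1, 2, 0) the pool is (3, 11, 9)
(3) Precisely 2 of the possible complete orderings are safe sequences.


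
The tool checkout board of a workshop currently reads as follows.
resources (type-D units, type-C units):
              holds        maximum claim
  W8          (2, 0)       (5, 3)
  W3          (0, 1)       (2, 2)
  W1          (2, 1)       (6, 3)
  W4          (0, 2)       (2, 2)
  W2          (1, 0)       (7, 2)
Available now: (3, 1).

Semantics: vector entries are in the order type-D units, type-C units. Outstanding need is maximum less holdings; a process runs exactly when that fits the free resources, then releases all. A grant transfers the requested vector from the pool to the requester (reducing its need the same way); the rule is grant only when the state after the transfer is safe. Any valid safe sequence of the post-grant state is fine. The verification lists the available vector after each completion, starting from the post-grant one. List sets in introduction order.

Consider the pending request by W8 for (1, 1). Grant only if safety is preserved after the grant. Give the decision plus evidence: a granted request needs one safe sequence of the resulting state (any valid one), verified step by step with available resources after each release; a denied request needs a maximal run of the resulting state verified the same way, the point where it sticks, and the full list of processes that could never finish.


GRANT. The post-grant state is safe; one safe sequence: W4, W8, W3, W1, W2.
Key observation: post-grant, (2, 0) remains, and an order beginning with W4 completes everyone.
Verifying the post-grant state step by step:
  pool = (2, 0)
  run W4 (needs (2, 0), free (2, 0)); after release of (0, 2) the pool is (2, 2)
  run W8 (needs (2, 2), free (2, 2)); after release of (3, 1) the pool is (5, 3)
  run W3 (needs (2, 1), free (5, 3)); after release of (0, 1) the pool is (5, 4)
  run W1 (needs (4, 2), free (5, 4)); after release of (2, 1) the pool is (7, 5)
  run W2 (needs (6, 2), free (7, 5)); after release of (1, 0) the pool is (8, 5)


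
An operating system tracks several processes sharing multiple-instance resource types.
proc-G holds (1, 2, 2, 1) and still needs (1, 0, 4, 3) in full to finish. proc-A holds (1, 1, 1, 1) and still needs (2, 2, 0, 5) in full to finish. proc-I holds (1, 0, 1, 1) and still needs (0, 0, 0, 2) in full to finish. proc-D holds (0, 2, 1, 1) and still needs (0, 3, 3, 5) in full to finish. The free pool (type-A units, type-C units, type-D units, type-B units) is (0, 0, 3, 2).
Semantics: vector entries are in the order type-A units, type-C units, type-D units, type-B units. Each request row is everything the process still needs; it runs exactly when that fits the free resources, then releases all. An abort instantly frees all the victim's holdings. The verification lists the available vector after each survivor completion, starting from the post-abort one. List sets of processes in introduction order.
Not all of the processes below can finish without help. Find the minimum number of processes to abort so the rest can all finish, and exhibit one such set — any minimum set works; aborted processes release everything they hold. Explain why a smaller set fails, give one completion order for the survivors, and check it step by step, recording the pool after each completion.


Abort proc-A.
Key observation: before aborting proc-A, proc-D was permanently blocked — no order could ever run it; afterwards it completes at step 3.
Minimality: the empty abort set fails — the state is deadlocked as it stands.
One survivor order: proc-G, proc-I, proc-D. Verifying each step (post-abort pool first):
  pool = (1, 1, 4, 3)
  proc-G: need (1, 0, 4, 3) fits (1, 1, 4, 3); releases (1, 2, 2, 1), pool now (2, 3, 6, 4)
  proc-I: need (0, 0, 0, 2) fits (2, 3, 6, 4); releases (1, 0, 1, 1), pool now (3, 3, 7, 5)
  proc-D: need (0, 3, 3, 5) fits (3, 3, 7, 5); releases (0, 2, 1, 1), pool now (3, 5, 8, 6)


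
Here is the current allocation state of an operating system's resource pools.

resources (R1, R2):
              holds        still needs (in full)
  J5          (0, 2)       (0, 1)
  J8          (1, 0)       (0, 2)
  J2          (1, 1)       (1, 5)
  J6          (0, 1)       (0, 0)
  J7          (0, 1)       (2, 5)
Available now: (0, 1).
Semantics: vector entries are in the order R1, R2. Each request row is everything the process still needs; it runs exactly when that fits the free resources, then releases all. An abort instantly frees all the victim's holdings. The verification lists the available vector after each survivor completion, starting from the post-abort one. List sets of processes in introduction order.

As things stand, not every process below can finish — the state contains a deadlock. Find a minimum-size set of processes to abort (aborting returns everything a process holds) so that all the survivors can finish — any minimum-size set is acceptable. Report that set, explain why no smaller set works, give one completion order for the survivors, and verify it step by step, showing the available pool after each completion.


Abort J7.
Key observation: aborting J7 returns (0, 1), and J2 — hopeless before — runs at step 4 with the returned capacity in the pool.
Minimality: the empty abort set fails — the state is deadlocked as it stands.
Survivors finish in the order: J8, J6, J5, J2. Verifying each step (pool after the aborts first):
  pool = (0, 2)
  J8: need (0, 2) fits (0, 2); releases (1, 0), pool now (1, 2)
  J6: need (0, 0) fits (1, 2); releases (0, 1), pool now (1, 3)
  J5: need (0, 1) fits (1, 3); releases (0, 2), pool now (1, 5)
  J2: need (1, 5) fits (1, 5); releases (1, 1), pool now (2, 6)


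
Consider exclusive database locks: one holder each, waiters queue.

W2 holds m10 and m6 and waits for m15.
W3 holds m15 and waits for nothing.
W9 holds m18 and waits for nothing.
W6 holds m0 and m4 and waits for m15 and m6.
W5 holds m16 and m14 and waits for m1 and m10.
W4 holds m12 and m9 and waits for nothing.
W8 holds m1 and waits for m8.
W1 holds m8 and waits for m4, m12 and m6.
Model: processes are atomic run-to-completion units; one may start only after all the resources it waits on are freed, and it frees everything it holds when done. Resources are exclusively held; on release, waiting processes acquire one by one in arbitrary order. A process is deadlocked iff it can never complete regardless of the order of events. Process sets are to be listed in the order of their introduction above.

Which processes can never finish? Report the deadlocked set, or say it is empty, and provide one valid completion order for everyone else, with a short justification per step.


No process is deadlocked.
Key observation: the waits form no ring: some process can always run, and its releases unblock the others one by one.
The rest can finish in the order W3, W2, W6, W4, W1, W9, W8, W5.
Verifying each step:
  run W3 (it waits on nothing); releases m15
  run W2 (all its waits — m15 — are resolved); releases m10 and m6
  run W6 (all its waits — m15 and m6 — are resolved); releases m0 and m4
  run W4 (it waits on nothing); releases m12 and m9
  run W1 (all its waits — m4, m12 and m6 — are resolved); releases m8
  run W9 (it waits on nothing); releases m18
  run W8 (all its waits — m8 — are resolved); releases m1
  run W5 (all its waits — m1 and m10 — are resolved); releases m16 and m14
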